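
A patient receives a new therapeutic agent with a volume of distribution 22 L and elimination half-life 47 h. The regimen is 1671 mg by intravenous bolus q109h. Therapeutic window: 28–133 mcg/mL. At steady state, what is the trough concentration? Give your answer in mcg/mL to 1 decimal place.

k = ln2/t½ = ln2/47 ≈ 0.014748 h⁻¹; fraction remaining f = e^(−kτ) = e^(−0.014748×109) ≈ 0.2004.
Each bolus raises the concentration by D/Vd = 1671/22 ≈ 75.955 mcg/mL.
Steady-state trough Cmin,ss = C₀·f/(1−f) ≈ 75.955 × 0.2004/0.7996 ≈ 19.036 mcg/mL.
Trough 19.0 mcg/mL vs MEC 28 mcg/mL: subtherapeutic.

19.0 mcg/mL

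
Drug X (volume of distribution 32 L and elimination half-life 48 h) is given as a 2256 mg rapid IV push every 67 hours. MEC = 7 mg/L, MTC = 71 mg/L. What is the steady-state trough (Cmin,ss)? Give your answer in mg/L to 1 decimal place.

43.2 mg/L

Over one 67-h interval, 67/48 ≈ 1.3958 half-lives elapse, leaving f ≈ 0.3800 of each dose.
Single-dose peak C₀ = D/Vd = 2256/32 ≈ 70.500 mg/L.
Steady-state trough Cmin,ss = C₀·f/(1−f) ≈ 70.500 × 0.3800/0.6200 ≈ 43.210 mg/L.
Trough 43.2 mg/L vs MEC 7 mg/L: adequate.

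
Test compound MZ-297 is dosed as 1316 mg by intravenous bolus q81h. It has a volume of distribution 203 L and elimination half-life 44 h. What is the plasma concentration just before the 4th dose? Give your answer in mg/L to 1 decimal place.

f = (1/2)^(τ/t½) = (1/2)^(81/44) ≈ 0.2791.
C₀ = D/Vd = 1316/203 ≈ 6.483 mg/L.
Before the 4th dose, 3 doses have been given. Superposition: Cmin = C₀·(f + f² + … + f^3).
≈ 6.483 × (0.2791 + 0.0779 + 0.0217) ≈ 6.483 × 0.3787 ≈ 2.455 mg/L.

2.5 mg/L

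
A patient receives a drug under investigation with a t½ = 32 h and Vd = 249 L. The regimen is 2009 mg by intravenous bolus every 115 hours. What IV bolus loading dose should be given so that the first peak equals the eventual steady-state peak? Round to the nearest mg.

2190 mg

f = (1/2)^(115/32) ≈ 0.082827; accumulation ratio R = 1/(1−f) ≈ 1.09031.
Loading dose to hit Cmax,ss on first dose: D_load = D_maint·R ≈ 2009 × 1.09031 ≈ 2190.43 mg.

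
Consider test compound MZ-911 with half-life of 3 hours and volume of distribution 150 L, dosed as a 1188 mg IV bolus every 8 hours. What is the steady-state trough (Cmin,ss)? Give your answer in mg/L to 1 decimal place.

k = ln2/t½ = ln2/3 ≈ 0.231049 h⁻¹; fraction remaining f = e^(−kτ) = e^(−0.231049×8) ≈ 0.1575.
At steady state, accumulation factor R = 1/(1 − e^(−kτ)) ≈ 1.1869.
Each bolus raises the concentration by D/Vd = 1188/150 ≈ 7.920 mg/L.
Cmax,ss = C₀/(1 − f) ≈ 7.920/0.8425 ≈ 9.401 mg/L.
One interval later, Cmin,ss = Cmax,ss·e^(−kτ) ≈ 9.401 × 0.1575 ≈ 1.481 mg/L.

1.5 mg/L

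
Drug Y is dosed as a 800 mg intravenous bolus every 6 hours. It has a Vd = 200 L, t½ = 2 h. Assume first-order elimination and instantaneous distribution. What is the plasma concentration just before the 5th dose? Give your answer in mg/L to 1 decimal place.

f = (1/2)^(τ/t½) = (1/2)^(6/2) ≈ 0.1250.
C₀ = D/Vd = 800/200 ≈ 4.000 mg/L.
Before the 5th dose, 4 doses have been given. Superposition: Cmin = C₀·(f + f² + … + f^4).
≈ 4.000 × (0.1250 + 0.0156 + 0.0020 + 0.0002) ≈ 4.000 × 0.1428 ≈ 0.571 mg/L.

0.6 mg/L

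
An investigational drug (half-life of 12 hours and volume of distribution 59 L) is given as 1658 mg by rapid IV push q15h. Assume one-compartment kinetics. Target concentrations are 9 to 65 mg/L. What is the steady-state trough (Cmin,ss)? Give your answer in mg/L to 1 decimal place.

Over one 15-h interval, 15/12 ≈ 1.25 half-lives elapse, leaving f ≈ 0.4204 of each dose.
Accumulation ratio R = 1/(1 − f) ≈ 1/0.5796 ≈ 1.7253.
Each bolus raises the concentration by D/Vd = 1658/59 ≈ 28.102 mg/L.
Steady-state peak Cmax,ss = C₀·R ≈ 28.102 × 1.7253 ≈ 48.484 mg/L.
Steady-state trough Cmin,ss = Cmax,ss·f ≈ 48.484 × 0.4204 ≈ 20.383 mg/L.
Trough 20.4 mg/L vs MEC 9 mg/L: adequate.

20.4 mg/L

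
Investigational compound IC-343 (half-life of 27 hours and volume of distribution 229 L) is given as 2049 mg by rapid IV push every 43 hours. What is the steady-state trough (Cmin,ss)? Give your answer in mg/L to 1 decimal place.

4.4 mg/L

τ/t½ = 43/27 ≈ 1.5926, so fraction remaining f = (1/2)^(43/27) ≈ 0.3316.
Single-dose peak C₀ = D/Vd = 2049/229 ≈ 8.948 mg/L.
Steady-state trough Cmin,ss = C₀·f/(1−f) ≈ 8.948 × 0.3316/0.6684 ≈ 4.439 mg/L.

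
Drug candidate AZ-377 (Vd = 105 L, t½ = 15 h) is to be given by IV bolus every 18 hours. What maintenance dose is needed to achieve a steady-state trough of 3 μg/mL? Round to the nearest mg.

409 mg

τ/t½ = 18/15 ≈ 1.2, so f = (1/2)^(18/15) ≈ 0.435275.
Cmin,ss = (D/Vd)·f/(1−f), so D = Cmin,ss·Vd·(1−f)/f.
D = 3 × 105 × (1−f)/f ≈ 3 × 105 × 1.29740 ≈ 408.68 mg.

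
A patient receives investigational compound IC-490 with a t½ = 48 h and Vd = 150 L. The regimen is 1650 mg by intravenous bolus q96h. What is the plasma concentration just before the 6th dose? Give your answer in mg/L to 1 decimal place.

f = (1/2)^(τ/t½) = (1/2)^(96/48) ≈ 0.2500.
C₀ = D/Vd = 1650/150 ≈ 11.000 mg/L.
Before the 6th dose, 5 doses have been given. Superposition: Cmin = C₀·(f + f² + … + f^5).
≈ 11.000 × (0.2500 + 0.0625 + 0.0156 + 0.0039 + 0.0010) ≈ 11.000 × 0.3330 ≈ 3.663 mg/L.

3.7 mg/L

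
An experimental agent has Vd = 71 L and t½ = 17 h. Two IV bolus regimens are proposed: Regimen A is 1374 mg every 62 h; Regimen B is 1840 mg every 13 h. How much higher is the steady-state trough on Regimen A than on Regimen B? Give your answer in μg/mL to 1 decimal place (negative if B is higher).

-35.4 μg/mL

Regimen A: f = (1/2)^(62/17) ≈ 0.0798; Cmin,ss = (1374/71)·f/(1−f) ≈ 1.678 μg/mL.
Regimen B: f = (1/2)^(13/17) ≈ 0.5886; Cmin,ss = (1840/71)·f/(1−f) ≈ 37.078 μg/mL.
Difference ≈ 1.678 − 37.078 ≈ -35.400 μg/mL.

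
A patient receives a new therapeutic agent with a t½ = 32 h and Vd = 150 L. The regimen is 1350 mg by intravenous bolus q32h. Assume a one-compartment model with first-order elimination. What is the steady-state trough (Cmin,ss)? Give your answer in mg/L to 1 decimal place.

9.0 mg/L

τ = 32 h = 1 half-life, so f = (1/2)^1 = 0.5.
Accumulation ratio R = 1/(1 − f) = 1/0.5 = 2/1.
Single-dose peak C₀ = D/Vd = 1350/150 = 9 mg/L.
Steady-state peak Cmax,ss = C₀·R = 9 × 2/1 ≈ 18.000 mg/L.
Steady-state trough Cmin,ss = Cmax,ss·f ≈ 18.000 × 0.5 ≈ 9.000 mg/L.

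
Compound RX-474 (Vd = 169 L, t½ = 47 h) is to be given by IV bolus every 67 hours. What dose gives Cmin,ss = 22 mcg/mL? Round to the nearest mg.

τ/t½ = 67/47 ≈ 1.4255, so f = (1/2)^(67/47) ≈ 0.372282.
Cmin,ss = (D/Vd)·f/(1−f), so D = Cmin,ss·Vd·(1−f)/f.
D = 22 × 169 × (1−f)/f ≈ 22 × 169 × 1.68614 ≈ 6269.07 mg.

6269 mg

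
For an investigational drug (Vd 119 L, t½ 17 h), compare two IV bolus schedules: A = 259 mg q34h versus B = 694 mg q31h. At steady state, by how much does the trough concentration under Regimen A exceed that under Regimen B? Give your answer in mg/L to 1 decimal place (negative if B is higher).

Regimen A: f = (1/2)^(34/17) ≈ 0.2500; Cmin,ss = (259/119)·f/(1−f) ≈ 0.725 mg/L.
Regimen B: f = (1/2)^(31/17) ≈ 0.2825; Cmin,ss = (694/119)·f/(1−f) ≈ 2.296 mg/L.
Difference ≈ 0.725 − 2.296 ≈ -1.571 mg/L.

-1.6 mg/L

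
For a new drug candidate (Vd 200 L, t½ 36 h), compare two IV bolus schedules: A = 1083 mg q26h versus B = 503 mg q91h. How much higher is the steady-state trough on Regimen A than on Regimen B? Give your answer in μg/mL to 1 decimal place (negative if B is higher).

Regimen A: f = (1/2)^(26/36) ≈ 0.6062; Cmin,ss = (1083/200)·f/(1−f) ≈ 8.336 μg/mL.
Regimen B: f = (1/2)^(91/36) ≈ 0.1734; Cmin,ss = (503/200)·f/(1−f) ≈ 0.528 μg/mL.
Difference ≈ 8.336 − 0.528 ≈ 7.808 μg/mL.

7.8 μg/mL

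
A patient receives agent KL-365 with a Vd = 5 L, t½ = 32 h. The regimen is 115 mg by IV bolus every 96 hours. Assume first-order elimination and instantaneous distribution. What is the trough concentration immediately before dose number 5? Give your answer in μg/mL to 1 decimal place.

3.3 μg/mL

f = (1/2)^(τ/t½) = (1/2)^(96/32) ≈ 0.1250.
C₀ = D/Vd = 115/5 ≈ 23.000 μg/mL.
Before the 5th dose, 4 doses have been given. Superposition: Cmin = C₀·(f + f² + … + f^4).
≈ 23.000 × (0.1250 + 0.0156 + 0.0020 + 0.0002) ≈ 23.000 × 0.1428 ≈ 3.284 μg/mL.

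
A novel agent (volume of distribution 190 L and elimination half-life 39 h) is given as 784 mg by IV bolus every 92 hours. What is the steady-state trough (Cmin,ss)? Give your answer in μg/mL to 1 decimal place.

1.0 μg/mL

k = ln2/t½ = ln2/39 ≈ 0.017773 h⁻¹; fraction remaining f = e^(−kτ) = e^(−0.017773×92) ≈ 0.1949.
Accumulation ratio R = 1/(1 − f) ≈ 1/0.8051 ≈ 1.2421.
Single-dose peak C₀ = D/Vd = 784/190 ≈ 4.126 μg/mL.
Steady-state peak Cmax,ss = C₀·R ≈ 4.126 × 1.2421 ≈ 5.125 μg/mL.
Steady-state trough Cmin,ss = Cmax,ss·f ≈ 5.125 × 0.1949 ≈ 0.999 μg/mL.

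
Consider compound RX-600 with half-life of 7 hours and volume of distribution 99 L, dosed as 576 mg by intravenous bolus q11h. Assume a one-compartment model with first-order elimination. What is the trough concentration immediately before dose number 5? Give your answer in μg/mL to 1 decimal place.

f = (1/2)^(τ/t½) = (1/2)^(11/7) ≈ 0.3365.
C₀ = D/Vd = 576/99 ≈ 5.818 μg/mL.
Before the 5th dose, 4 doses have been given. Superposition: Cmin = C₀·(f + f² + … + f^4).
≈ 5.818 × (0.3365 + 0.1132 + 0.0381 + 0.0128) ≈ 5.818 × 0.5006 ≈ 2.912 μg/mL.

2.9 μg/mL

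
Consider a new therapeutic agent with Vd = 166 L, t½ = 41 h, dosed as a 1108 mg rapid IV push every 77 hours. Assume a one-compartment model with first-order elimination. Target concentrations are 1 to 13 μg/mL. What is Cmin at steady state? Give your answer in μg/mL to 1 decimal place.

2.5 μg/mL

Over one 77-h interval, 77/41 ≈ 1.878 half-lives elapse, leaving f ≈ 0.2721 of each dose.
At steady state, accumulation factor R = 1/(1 − e^(−kτ)) ≈ 1.3738.
Single-dose peak C₀ = D/Vd = 1108/166 ≈ 6.675 μg/mL.
Steady-state peak Cmax,ss = C₀·R ≈ 6.675 × 1.3738 ≈ 9.170 μg/mL.
One interval later, Cmin,ss = Cmax,ss·e^(−kτ) ≈ 9.170 × 0.2721 ≈ 2.495 μg/mL.
Trough 2.5 μg/mL vs MEC 1 μg/mL: adequate.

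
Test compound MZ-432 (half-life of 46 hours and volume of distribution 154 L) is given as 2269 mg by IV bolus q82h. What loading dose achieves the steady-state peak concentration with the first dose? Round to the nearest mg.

3199 mg

f = (1/2)^(82/46) ≈ 0.290657; accumulation ratio R = 1/(1−f) ≈ 1.40976.
Loading dose to hit Cmax,ss on first dose: D_load = D_maint·R ≈ 2269 × 1.40976 ≈ 3198.75 mg.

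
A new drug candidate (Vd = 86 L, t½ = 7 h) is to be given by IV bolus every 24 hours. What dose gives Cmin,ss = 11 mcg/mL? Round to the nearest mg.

τ/t½ = 24/7 ≈ 3.4286, so f = (1/2)^(24/7) ≈ 0.092875.
Cmin,ss = (D/Vd)·f/(1−f), so D = Cmin,ss·Vd·(1−f)/f.
D = 11 × 86 × (1−f)/f ≈ 11 × 86 × 9.76716 ≈ 9239.73 mg.

9240 mg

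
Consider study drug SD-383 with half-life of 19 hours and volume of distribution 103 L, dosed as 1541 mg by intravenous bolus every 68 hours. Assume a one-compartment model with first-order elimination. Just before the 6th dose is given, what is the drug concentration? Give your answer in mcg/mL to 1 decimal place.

f = (1/2)^(τ/t½) = (1/2)^(68/19) ≈ 0.0837.
C₀ = D/Vd = 1541/103 ≈ 14.961 mcg/mL.
Before the 6th dose, 5 doses have been given. Superposition: Cmin = C₀·(f + f² + … + f^5).
≈ 14.961 × (0.0837 + 0.0070 + 0.0006 + 0.0000 + 0.0000) ≈ 14.961 × 0.0913 ≈ 1.366 mcg/mL.

1.4 mcg/mL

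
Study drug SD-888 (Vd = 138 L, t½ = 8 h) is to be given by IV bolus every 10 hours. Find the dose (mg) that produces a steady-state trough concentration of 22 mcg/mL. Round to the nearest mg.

τ/t½ = 10/8 ≈ 1.25, so f = (1/2)^(10/8) ≈ 0.420448.
Cmin,ss = (D/Vd)·f/(1−f), so D = Cmin,ss·Vd·(1−f)/f.
D = 22 × 138 × (1−f)/f ≈ 22 × 138 × 1.37842 ≈ 4184.88 mg.

4185 mg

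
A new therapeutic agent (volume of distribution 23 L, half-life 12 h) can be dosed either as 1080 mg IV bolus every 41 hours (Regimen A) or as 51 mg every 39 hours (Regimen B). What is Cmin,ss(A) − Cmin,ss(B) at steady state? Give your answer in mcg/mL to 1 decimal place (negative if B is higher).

Regimen A: f = (1/2)^(41/12) ≈ 0.0936; Cmin,ss = (1080/23)·f/(1−f) ≈ 4.849 mcg/mL.
Regimen B: f = (1/2)^(39/12) ≈ 0.1051; Cmin,ss = (51/23)·f/(1−f) ≈ 0.260 mcg/mL.
Difference ≈ 4.849 − 0.260 ≈ 4.589 mcg/mL.

4.6 mcg/mL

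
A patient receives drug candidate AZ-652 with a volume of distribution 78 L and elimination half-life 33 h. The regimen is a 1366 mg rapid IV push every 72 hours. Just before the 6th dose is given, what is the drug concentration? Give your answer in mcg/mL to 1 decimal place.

4.9 mcg/mL

f = (1/2)^(τ/t½) = (1/2)^(72/33) ≈ 0.2204.
C₀ = D/Vd = 1366/78 ≈ 17.513 mcg/mL.
Before the 6th dose, 5 doses have been given. Superposition: Cmin = C₀·(f + f² + … + f^5).
≈ 17.513 × (0.2204 + 0.0486 + 0.0107 + 0.0024 + 0.0005) ≈ 17.513 × 0.2826 ≈ 4.949 mcg/mL.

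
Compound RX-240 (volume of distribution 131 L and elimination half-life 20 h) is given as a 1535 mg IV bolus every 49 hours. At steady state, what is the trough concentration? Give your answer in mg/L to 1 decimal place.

2.6 mg/L

Over one 49-h interval, 49/20 ≈ 2.45 half-lives elapse, leaving f ≈ 0.1830 of each dose.
At steady state, accumulation factor R = 1/(1 − e^(−kτ)) ≈ 1.2240.
Each bolus raises the concentration by D/Vd = 1535/131 ≈ 11.718 mg/L.
Cmax,ss = C₀/(1 − f) ≈ 11.718/0.8170 ≈ 14.343 mg/L.
One interval later, Cmin,ss = Cmax,ss·e^(−kτ) ≈ 14.343 × 0.1830 ≈ 2.625 mg/L.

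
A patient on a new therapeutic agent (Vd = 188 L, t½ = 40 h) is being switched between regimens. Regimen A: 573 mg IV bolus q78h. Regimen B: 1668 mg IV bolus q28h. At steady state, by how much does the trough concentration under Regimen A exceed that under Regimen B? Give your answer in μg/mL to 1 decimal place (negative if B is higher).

Regimen A: f = (1/2)^(78/40) ≈ 0.2588; Cmin,ss = (573/188)·f/(1−f) ≈ 1.064 μg/mL.
Regimen B: f = (1/2)^(28/40) ≈ 0.6156; Cmin,ss = (1668/188)·f/(1−f) ≈ 14.209 μg/mL.
Difference ≈ 1.064 − 14.209 ≈ -13.145 μg/mL.

-13.1 μg/mL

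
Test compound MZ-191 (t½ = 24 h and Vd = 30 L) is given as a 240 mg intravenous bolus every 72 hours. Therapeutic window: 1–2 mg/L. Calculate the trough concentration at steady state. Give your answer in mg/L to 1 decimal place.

The dosing interval is 3 half-lives, so f = 2^(−3) = 0.125.
At steady state, R = 1/(1 − 0.125) = 8/7.
Single-dose peak C₀ = D/Vd = 240/30 = 8 mg/L.
Steady-state peak Cmax,ss = C₀·R = 8 × 8/7 ≈ 9.143 mg/L.
Steady-state trough Cmin,ss = Cmax,ss·f ≈ 9.143 × 0.125 ≈ 1.143 mg/L.
Trough 1.1 mg/L vs MEC 1 mg/L: adequate.

1.1 mg/L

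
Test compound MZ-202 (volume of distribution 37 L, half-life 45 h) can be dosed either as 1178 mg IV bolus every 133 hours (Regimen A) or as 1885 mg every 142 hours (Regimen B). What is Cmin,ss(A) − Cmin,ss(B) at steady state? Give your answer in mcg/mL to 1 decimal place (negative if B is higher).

-1.7 mcg/mL

Regimen A: f = (1/2)^(133/45) ≈ 0.1289; Cmin,ss = (1178/37)·f/(1−f) ≈ 4.711 mcg/mL.
Regimen B: f = (1/2)^(142/45) ≈ 0.1122; Cmin,ss = (1885/37)·f/(1−f) ≈ 6.439 mcg/mL.
Difference ≈ 4.711 − 6.439 ≈ -1.728 mcg/mL.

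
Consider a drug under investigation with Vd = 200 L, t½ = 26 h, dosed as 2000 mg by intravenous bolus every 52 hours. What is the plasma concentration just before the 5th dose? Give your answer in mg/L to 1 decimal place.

3.3 mg/L

f = (1/2)^(τ/t½) = (1/2)^(52/26) ≈ 0.2500.
C₀ = D/Vd = 2000/200 ≈ 10.000 mg/L.
Before the 5th dose, 4 doses have been given. Superposition: Cmin = C₀·(f + f² + … + f^4).
≈ 10.000 × (0.2500 + 0.0625 + 0.0156 + 0.0039) ≈ 10.000 × 0.3320 ≈ 3.320 mg/L.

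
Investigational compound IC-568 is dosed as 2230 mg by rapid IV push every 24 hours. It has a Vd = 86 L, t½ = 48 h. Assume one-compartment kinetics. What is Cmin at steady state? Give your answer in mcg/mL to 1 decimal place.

τ/t½ = 24/48 ≈ 0.5, so fraction remaining f = (1/2)^(24/48) ≈ 0.7071.
Each bolus raises the concentration by D/Vd = 2230/86 ≈ 25.930 mcg/mL.
Steady-state trough Cmin,ss = C₀·f/(1−f) ≈ 25.930 × 0.7071/0.2929 ≈ 62.599 mcg/mL.

62.6 mcg/mL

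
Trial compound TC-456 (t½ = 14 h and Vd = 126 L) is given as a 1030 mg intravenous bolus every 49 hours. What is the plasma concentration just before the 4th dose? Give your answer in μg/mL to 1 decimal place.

f = (1/2)^(τ/t½) = (1/2)^(49/14) ≈ 0.0884.
C₀ = D/Vd = 1030/126 ≈ 8.175 μg/mL.
Before the 4th dose, 3 doses have been given. Superposition: Cmin = C₀·(f + f² + … + f^3).
≈ 8.175 × (0.0884 + 0.0078 + 0.0007) ≈ 8.175 × 0.0969 ≈ 0.792 μg/mL.

0.8 μg/mL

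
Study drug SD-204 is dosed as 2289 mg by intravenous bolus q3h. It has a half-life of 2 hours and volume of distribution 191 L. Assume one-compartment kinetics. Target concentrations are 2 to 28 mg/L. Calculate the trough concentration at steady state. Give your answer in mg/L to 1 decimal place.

6.6 mg/L

τ/t½ = 3/2 ≈ 1.5, so fraction remaining f = (1/2)^(3/2) ≈ 0.3536.
Single-dose peak C₀ = D/Vd = 2289/191 ≈ 11.984 mg/L.
Steady-state trough Cmin,ss = C₀·f/(1−f) ≈ 11.984 × 0.3536/0.6464 ≈ 6.556 mg/L.
Trough 6.6 mg/L vs MEC 2 mg/L: adequate.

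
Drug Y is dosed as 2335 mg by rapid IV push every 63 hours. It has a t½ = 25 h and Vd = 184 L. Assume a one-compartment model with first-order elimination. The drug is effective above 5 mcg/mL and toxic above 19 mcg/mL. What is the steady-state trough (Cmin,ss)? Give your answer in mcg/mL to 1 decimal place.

Over one 63-h interval, 63/25 ≈ 2.52 half-lives elapse, leaving f ≈ 0.1743 of each dose.
Single-dose peak C₀ = D/Vd = 2335/184 ≈ 12.690 mcg/mL.
Steady-state trough Cmin,ss = C₀·f/(1−f) ≈ 12.690 × 0.1743/0.8257 ≈ 2.679 mcg/mL.
Trough 2.7 mcg/mL vs MEC 5 mcg/mL: subtherapeutic.

2.7 mcg/mL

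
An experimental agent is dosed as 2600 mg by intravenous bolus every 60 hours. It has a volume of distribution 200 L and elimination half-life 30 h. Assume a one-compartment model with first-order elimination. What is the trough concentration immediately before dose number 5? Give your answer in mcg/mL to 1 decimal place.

4.3 mcg/mL

f = (1/2)^(τ/t½) = (1/2)^(60/30) ≈ 0.2500.
C₀ = D/Vd = 2600/200 ≈ 13.000 mcg/mL.
Before the 5th dose, 4 doses have been given. Superposition: Cmin = C₀·(f + f² + … + f^4).
≈ 13.000 × (0.2500 + 0.0625 + 0.0156 + 0.0039) ≈ 13.000 × 0.3320 ≈ 4.316 mcg/mL.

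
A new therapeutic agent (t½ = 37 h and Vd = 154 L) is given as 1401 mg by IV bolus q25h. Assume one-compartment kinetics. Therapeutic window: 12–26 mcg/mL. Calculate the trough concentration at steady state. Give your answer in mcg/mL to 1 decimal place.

15.2 mcg/mL

Over one 25-h interval, 25/37 ≈ 0.67568 half-lives elapse, leaving f ≈ 0.6260 of each dose.
Accumulation ratio R = 1/(1 − f) ≈ 1/0.3740 ≈ 2.6738.
Single-dose peak C₀ = D/Vd = 1401/154 ≈ 9.097 mcg/mL.
Steady-state peak Cmax,ss = C₀·R ≈ 9.097 × 2.6738 ≈ 24.324 mcg/mL.
One interval later, Cmin,ss = Cmax,ss·e^(−kτ) ≈ 24.324 × 0.6260 ≈ 15.227 mcg/mL.
Trough 15.2 mcg/mL vs MEC 12 mcg/mL: adequate.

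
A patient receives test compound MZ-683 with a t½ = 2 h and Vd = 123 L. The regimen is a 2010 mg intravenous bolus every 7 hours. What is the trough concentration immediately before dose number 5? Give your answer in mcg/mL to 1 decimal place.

1.6 mcg/mL

f = (1/2)^(τ/t½) = (1/2)^(7/2) ≈ 0.0884.
C₀ = D/Vd = 2010/123 ≈ 16.341 mcg/mL.
Before the 5th dose, 4 doses have been given. Superposition: Cmin = C₀·(f + f² + … + f^4).
≈ 16.341 × (0.0884 + 0.0078 + 0.0007 + 0.0001) ≈ 16.341 × 0.0970 ≈ 1.585 mcg/mL.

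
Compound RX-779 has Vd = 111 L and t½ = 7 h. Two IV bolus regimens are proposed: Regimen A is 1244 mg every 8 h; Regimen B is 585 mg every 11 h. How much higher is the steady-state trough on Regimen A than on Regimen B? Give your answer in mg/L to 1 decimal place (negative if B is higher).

6.6 mg/L

Regimen A: f = (1/2)^(8/7) ≈ 0.4529; Cmin,ss = (1244/111)·f/(1−f) ≈ 9.278 mg/L.
Regimen B: f = (1/2)^(11/7) ≈ 0.3365; Cmin,ss = (585/111)·f/(1−f) ≈ 2.673 mg/L.
Difference ≈ 9.278 − 2.673 ≈ 6.605 mg/L.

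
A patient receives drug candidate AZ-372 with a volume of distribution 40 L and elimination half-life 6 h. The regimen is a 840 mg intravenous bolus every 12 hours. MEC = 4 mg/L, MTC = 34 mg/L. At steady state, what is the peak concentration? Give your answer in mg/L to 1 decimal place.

28.0 mg/L

The dosing interval is 2 half-lives, so f = 2^(−2) = 0.25.
Accumulation ratio R = 1/(1 − f) = 1/0.75 = 4/3.
Single-dose peak C₀ = D/Vd = 840/40 = 21 mg/L.
Steady-state peak Cmax,ss = C₀·R = 21 × 4/3 ≈ 28.000 mg/L.
Peak 28.0 mg/L vs MTC 34 mg/L: below toxic threshold.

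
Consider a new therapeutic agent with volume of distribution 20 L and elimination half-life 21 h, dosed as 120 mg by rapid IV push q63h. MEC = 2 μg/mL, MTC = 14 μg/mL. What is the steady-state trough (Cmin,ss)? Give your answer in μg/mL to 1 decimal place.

The dosing interval is 3 half-lives, so f = 2^(−3) = 0.125.
Accumulation ratio R = 1/(1 − f) = 1/0.875 = 8/7.
Single-dose peak C₀ = D/Vd = 120/20 = 6 μg/mL.
Steady-state peak Cmax,ss = C₀·R = 6 × 8/7 ≈ 6.857 μg/mL.
Steady-state trough Cmin,ss = Cmax,ss·f ≈ 6.857 × 0.125 ≈ 0.857 μg/mL.
Trough 0.9 μg/mL vs MEC 2 μg/mL: subtherapeutic.

0.9 μg/mL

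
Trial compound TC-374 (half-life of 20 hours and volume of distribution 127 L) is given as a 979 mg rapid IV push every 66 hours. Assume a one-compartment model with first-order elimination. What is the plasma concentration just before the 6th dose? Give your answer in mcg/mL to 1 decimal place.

0.9 mcg/mL

f = (1/2)^(τ/t½) = (1/2)^(66/20) ≈ 0.1015.
C₀ = D/Vd = 979/127 ≈ 7.709 mcg/mL.
Before the 6th dose, 5 doses have been given. Superposition: Cmin = C₀·(f + f² + … + f^5).
≈ 7.709 × (0.1015 + 0.0103 + 0.0010 + 0.0001 + 0.0000) ≈ 7.709 × 0.1129 ≈ 0.870 mcg/mL.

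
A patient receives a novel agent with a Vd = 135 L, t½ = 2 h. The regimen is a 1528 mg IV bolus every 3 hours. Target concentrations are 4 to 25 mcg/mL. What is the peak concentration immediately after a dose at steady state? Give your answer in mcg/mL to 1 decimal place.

17.5 mcg/mL

Over one 3-h interval, 3/2 ≈ 1.5 half-lives elapse, leaving f ≈ 0.3536 of each dose.
Accumulation ratio R = 1/(1 − f) ≈ 1/0.6464 ≈ 1.5470.
Single-dose peak C₀ = D/Vd = 1528/135 ≈ 11.319 mcg/mL.
Cmax,ss = C₀/(1 − f) ≈ 11.319/0.6464 ≈ 17.511 mcg/mL.
Peak 17.5 mcg/mL vs MTC 25 mcg/mL: below toxic threshold.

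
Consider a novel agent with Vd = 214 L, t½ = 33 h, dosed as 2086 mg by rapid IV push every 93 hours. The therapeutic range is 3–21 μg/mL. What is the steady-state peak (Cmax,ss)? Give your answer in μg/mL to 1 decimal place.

Over one 93-h interval, 93/33 ≈ 2.8182 half-lives elapse, leaving f ≈ 0.1418 of each dose.
At steady state, accumulation factor R = 1/(1 − e^(−kτ)) ≈ 1.1652.
Each bolus raises the concentration by D/Vd = 2086/214 ≈ 9.748 μg/mL.
Cmax,ss = C₀/(1 − f) ≈ 9.748/0.8582 ≈ 11.359 μg/mL.
Peak 11.4 μg/mL vs MTC 21 μg/mL: below toxic threshold.

11.4 μg/mL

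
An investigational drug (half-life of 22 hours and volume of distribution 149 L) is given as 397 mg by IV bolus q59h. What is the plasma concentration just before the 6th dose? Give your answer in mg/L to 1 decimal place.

0.5 mg/L

f = (1/2)^(τ/t½) = (1/2)^(59/22) ≈ 0.1558.
C₀ = D/Vd = 397/149 ≈ 2.664 mg/L.
Before the 6th dose, 5 doses have been given. Superposition: Cmin = C₀·(f + f² + … + f^5).
≈ 2.664 × (0.1558 + 0.0243 + 0.0038 + 0.0006 + 0.0001) ≈ 2.664 × 0.1846 ≈ 0.492 mg/L.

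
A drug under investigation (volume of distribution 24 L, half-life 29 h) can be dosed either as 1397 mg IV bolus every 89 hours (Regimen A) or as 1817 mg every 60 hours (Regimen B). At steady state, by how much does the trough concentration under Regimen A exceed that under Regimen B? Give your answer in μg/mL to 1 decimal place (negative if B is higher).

-15.8 μg/mL

Regimen A: f = (1/2)^(89/29) ≈ 0.1192; Cmin,ss = (1397/24)·f/(1−f) ≈ 7.877 μg/mL.
Regimen B: f = (1/2)^(60/29) ≈ 0.2383; Cmin,ss = (1817/24)·f/(1−f) ≈ 23.686 μg/mL.
Difference ≈ 7.877 − 23.686 ≈ -15.809 μg/mL.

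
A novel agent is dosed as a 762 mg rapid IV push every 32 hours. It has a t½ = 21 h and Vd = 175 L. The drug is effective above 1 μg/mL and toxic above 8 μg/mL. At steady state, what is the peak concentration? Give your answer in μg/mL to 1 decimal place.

6.7 μg/mL

τ/t½ = 32/21 ≈ 1.5238, so fraction remaining f = (1/2)^(32/21) ≈ 0.3478.
Accumulation ratio R = 1/(1 − f) ≈ 1/0.6522 ≈ 1.5333.
Single-dose peak C₀ = D/Vd = 762/175 ≈ 4.354 μg/mL.
Steady-state peak Cmax,ss = C₀·R ≈ 4.354 × 1.5333 ≈ 6.676 μg/mL.
Peak 6.7 μg/mL vs MTC 8 μg/mL: below toxic threshold.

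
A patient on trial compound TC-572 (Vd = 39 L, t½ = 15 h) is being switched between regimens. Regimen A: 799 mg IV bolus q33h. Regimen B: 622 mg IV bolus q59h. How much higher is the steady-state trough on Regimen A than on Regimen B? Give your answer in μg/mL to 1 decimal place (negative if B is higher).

Regimen A: f = (1/2)^(33/15) ≈ 0.2176; Cmin,ss = (799/39)·f/(1−f) ≈ 5.698 μg/mL.
Regimen B: f = (1/2)^(59/15) ≈ 0.0655; Cmin,ss = (622/39)·f/(1−f) ≈ 1.118 μg/mL.
Difference ≈ 5.698 − 1.118 ≈ 4.580 μg/mL.

4.6 μg/mL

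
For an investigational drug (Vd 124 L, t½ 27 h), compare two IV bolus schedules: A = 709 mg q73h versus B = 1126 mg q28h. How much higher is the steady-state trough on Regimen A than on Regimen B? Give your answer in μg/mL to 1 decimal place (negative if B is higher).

-7.6 μg/mL

Regimen A: f = (1/2)^(73/27) ≈ 0.1535; Cmin,ss = (709/124)·f/(1−f) ≈ 1.037 μg/mL.
Regimen B: f = (1/2)^(28/27) ≈ 0.4873; Cmin,ss = (1126/124)·f/(1−f) ≈ 8.631 μg/mL.
Difference ≈ 1.037 − 8.631 ≈ -7.594 μg/mL.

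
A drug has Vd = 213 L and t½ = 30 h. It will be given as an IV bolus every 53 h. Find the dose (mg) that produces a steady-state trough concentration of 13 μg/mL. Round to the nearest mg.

6653 mg

τ/t½ = 53/30 ≈ 1.7667, so f = (1/2)^(53/30) ≈ 0.293887.
Cmin,ss = (D/Vd)·f/(1−f), so D = Cmin,ss·Vd·(1−f)/f.
D = 13 × 213 × (1−f)/f ≈ 13 × 213 × 2.40267 ≈ 6652.99 mg.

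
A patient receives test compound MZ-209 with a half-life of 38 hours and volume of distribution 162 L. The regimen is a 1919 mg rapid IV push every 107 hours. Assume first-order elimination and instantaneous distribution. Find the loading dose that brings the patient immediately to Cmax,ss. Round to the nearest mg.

2237 mg

f = (1/2)^(107/38) ≈ 0.142024; accumulation ratio R = 1/(1−f) ≈ 1.16553.
Loading dose to hit Cmax,ss on first dose: D_load = D_maint·R ≈ 1919 × 1.16553 ≈ 2236.65 mg.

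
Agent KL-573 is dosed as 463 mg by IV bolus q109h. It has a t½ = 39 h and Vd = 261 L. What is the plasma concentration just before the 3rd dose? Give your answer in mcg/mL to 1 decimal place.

0.3 mcg/mL

f = (1/2)^(τ/t½) = (1/2)^(109/39) ≈ 0.1441.
C₀ = D/Vd = 463/261 ≈ 1.774 mcg/mL.
Before the 3rd dose, 2 doses have been given. Superposition: Cmin = C₀·(f + f²).
≈ 1.774 × (0.1441 + 0.0208) ≈ 1.774 × 0.1649 ≈ 0.293 mcg/mL.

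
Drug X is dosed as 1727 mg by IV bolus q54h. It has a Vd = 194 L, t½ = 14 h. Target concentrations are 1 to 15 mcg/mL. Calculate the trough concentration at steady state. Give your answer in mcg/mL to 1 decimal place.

0.7 mcg/mL

Over one 54-h interval, 54/14 ≈ 3.8571 half-lives elapse, leaving f ≈ 0.0690 of each dose.
Each bolus raises the concentration by D/Vd = 1727/194 ≈ 8.902 mcg/mL.
Steady-state trough Cmin,ss = C₀·f/(1−f) ≈ 8.902 × 0.0690/0.9310 ≈ 0.660 mcg/mL.
Trough 0.7 mcg/mL vs MEC 1 mcg/mL: subtherapeutic.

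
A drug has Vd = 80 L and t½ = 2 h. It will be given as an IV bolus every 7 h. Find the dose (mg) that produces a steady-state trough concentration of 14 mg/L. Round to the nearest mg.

τ/t½ = 7/2 ≈ 3.5, so f = (1/2)^(7/2) ≈ 0.088388.
Cmin,ss = (D/Vd)·f/(1−f), so D = Cmin,ss·Vd·(1−f)/f.
D = 14 × 80 × (1−f)/f ≈ 14 × 80 × 10.31375 ≈ 11551.40 mg.

11551 mg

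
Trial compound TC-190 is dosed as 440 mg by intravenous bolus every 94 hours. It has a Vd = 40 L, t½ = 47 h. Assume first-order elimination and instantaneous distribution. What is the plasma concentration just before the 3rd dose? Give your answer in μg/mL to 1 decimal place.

3.4 μg/mL

f = (1/2)^(τ/t½) = (1/2)^(94/47) ≈ 0.2500.
C₀ = D/Vd = 440/40 ≈ 11.000 μg/mL.
Before the 3rd dose, 2 doses have been given. Superposition: Cmin = C₀·(f + f²).
≈ 11.000 × (0.2500 + 0.0625) ≈ 11.000 × 0.3125 ≈ 3.438 μg/mL.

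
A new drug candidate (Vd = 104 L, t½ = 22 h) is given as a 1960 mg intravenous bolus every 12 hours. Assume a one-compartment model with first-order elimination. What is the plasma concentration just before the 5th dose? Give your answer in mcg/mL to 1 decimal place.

32.0 mcg/mL

f = (1/2)^(τ/t½) = (1/2)^(12/22) ≈ 0.6852.
C₀ = D/Vd = 1960/104 ≈ 18.846 mcg/mL.
Before the 5th dose, 4 doses have been given. Superposition: Cmin = C₀·(f + f² + … + f^4).
≈ 18.846 × (0.6852 + 0.4695 + 0.3217 + 0.2204) ≈ 18.846 × 1.6968 ≈ 31.978 mcg/mL.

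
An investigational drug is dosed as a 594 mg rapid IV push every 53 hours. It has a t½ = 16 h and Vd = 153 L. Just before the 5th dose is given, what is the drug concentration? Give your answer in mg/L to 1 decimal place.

0.4 mg/L

f = (1/2)^(τ/t½) = (1/2)^(53/16) ≈ 0.1007.
C₀ = D/Vd = 594/153 ≈ 3.882 mg/L.
Before the 5th dose, 4 doses have been given. Superposition: Cmin = C₀·(f + f² + … + f^4).
≈ 3.882 × (0.1007 + 0.0101 + 0.0010 + 0.0001) ≈ 3.882 × 0.1119 ≈ 0.434 mg/L.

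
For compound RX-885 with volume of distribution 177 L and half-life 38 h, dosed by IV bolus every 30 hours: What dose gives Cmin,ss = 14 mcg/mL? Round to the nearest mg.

τ/t½ = 30/38 ≈ 0.78947, so f = (1/2)^(30/38) ≈ 0.578555.
Cmin,ss = (D/Vd)·f/(1−f), so D = Cmin,ss·Vd·(1−f)/f.
D = 14 × 177 × (1−f)/f ≈ 14 × 177 × 0.72844 ≈ 1805.07 mg.

1805 mg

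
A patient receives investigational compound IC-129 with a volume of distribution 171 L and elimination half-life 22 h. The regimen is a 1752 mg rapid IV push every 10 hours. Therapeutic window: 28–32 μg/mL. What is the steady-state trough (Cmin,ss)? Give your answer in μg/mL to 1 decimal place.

τ/t½ = 10/22 ≈ 0.45455, so fraction remaining f = (1/2)^(10/22) ≈ 0.7297.
At steady state, accumulation factor R = 1/(1 − e^(−kτ)) ≈ 3.6996.
Single-dose peak C₀ = D/Vd = 1752/171 ≈ 10.246 μg/mL.
Cmax,ss = C₀/(1 − f) ≈ 10.246/0.2703 ≈ 37.906 μg/mL.
Steady-state trough Cmin,ss = Cmax,ss·f ≈ 37.906 × 0.7297 ≈ 27.660 μg/mL.
Trough 27.7 μg/mL vs MEC 28 μg/mL: subtherapeutic.

27.7 μg/mL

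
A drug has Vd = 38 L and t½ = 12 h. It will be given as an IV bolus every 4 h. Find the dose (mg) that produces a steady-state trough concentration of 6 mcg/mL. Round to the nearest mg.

59 mg

τ/t½ = 4/12 ≈ 0.33333, so f = (1/2)^(4/12) ≈ 0.793701.
Cmin,ss = (D/Vd)·f/(1−f), so D = Cmin,ss·Vd·(1−f)/f.
D = 6 × 38 × (1−f)/f ≈ 6 × 38 × 0.25992 ≈ 59.26 mg.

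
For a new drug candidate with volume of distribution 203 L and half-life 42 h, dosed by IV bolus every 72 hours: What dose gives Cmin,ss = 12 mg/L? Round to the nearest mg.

τ/t½ = 72/42 ≈ 1.7143, so f = (1/2)^(72/42) ≈ 0.304753.
Cmin,ss = (D/Vd)·f/(1−f), so D = Cmin,ss·Vd·(1−f)/f.
D = 12 × 203 × (1−f)/f ≈ 12 × 203 × 2.28135 ≈ 5557.37 mg.

5557 mg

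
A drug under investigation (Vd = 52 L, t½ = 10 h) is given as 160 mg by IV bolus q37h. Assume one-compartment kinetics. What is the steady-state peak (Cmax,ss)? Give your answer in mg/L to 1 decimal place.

3.3 mg/L

Over one 37-h interval, 37/10 ≈ 3.7 half-lives elapse, leaving f ≈ 0.0769 of each dose.
At steady state, accumulation factor R = 1/(1 − e^(−kτ)) ≈ 1.0833.
Each bolus raises the concentration by D/Vd = 160/52 ≈ 3.077 mg/L.
Steady-state peak Cmax,ss = C₀·R ≈ 3.077 × 1.0833 ≈ 3.333 mg/L.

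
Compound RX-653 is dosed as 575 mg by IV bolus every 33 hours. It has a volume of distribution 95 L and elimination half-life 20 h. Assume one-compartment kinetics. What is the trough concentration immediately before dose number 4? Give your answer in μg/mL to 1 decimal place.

f = (1/2)^(τ/t½) = (1/2)^(33/20) ≈ 0.3186.
C₀ = D/Vd = 575/95 ≈ 6.053 μg/mL.
Before the 4th dose, 3 doses have been given. Superposition: Cmin = C₀·(f + f² + … + f^3).
≈ 6.053 × (0.3186 + 0.1015 + 0.0323) ≈ 6.053 × 0.4524 ≈ 2.738 μg/mL.

2.7 μg/mL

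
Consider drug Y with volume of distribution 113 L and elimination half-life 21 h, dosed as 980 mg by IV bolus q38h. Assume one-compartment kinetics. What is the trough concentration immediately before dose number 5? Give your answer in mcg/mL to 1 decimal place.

3.4 mcg/mL

f = (1/2)^(τ/t½) = (1/2)^(38/21) ≈ 0.2853.
C₀ = D/Vd = 980/113 ≈ 8.673 mcg/mL.
Before the 5th dose, 4 doses have been given. Superposition: Cmin = C₀·(f + f² + … + f^4).
≈ 8.673 × (0.2853 + 0.0814 + 0.0232 + 0.0066) ≈ 8.673 × 0.3965 ≈ 3.439 mcg/mL.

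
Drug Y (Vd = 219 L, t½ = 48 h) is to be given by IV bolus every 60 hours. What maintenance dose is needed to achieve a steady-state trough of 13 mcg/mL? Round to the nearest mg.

3924 mg

τ/t½ = 60/48 ≈ 1.25, so f = (1/2)^(60/48) ≈ 0.420448.
Cmin,ss = (D/Vd)·f/(1−f), so D = Cmin,ss·Vd·(1−f)/f.
D = 13 × 219 × (1−f)/f ≈ 13 × 219 × 1.37842 ≈ 3924.36 mg.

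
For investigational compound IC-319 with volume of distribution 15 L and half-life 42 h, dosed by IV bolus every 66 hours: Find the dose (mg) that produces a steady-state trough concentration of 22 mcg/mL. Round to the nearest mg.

651 mg

τ/t½ = 66/42 ≈ 1.5714, so f = (1/2)^(66/42) ≈ 0.336475.
Cmin,ss = (D/Vd)·f/(1−f), so D = Cmin,ss·Vd·(1−f)/f.
D = 22 × 15 × (1−f)/f ≈ 22 × 15 × 1.97199 ≈ 650.76 mg.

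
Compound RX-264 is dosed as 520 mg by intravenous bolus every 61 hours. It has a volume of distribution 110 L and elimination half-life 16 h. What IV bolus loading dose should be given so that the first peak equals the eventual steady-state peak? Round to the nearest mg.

f = (1/2)^(61/16) ≈ 0.071174; accumulation ratio R = 1/(1−f) ≈ 1.07663.
Loading dose to hit Cmax,ss on first dose: D_load = D_maint·R ≈ 520 × 1.07663 ≈ 559.85 mg.

560 mg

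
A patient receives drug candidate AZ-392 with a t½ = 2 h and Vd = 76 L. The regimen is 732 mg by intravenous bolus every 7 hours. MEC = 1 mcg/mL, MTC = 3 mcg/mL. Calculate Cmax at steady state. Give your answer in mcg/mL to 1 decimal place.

k = ln2/t½ = ln2/2 ≈ 0.346574 h⁻¹; fraction remaining f = e^(−kτ) = e^(−0.346574×7) ≈ 0.0884.
At steady state, accumulation factor R = 1/(1 − e^(−kτ)) ≈ 1.0970.
Single-dose peak C₀ = D/Vd = 732/76 ≈ 9.632 mcg/mL.
Steady-state peak Cmax,ss = C₀·R ≈ 9.632 × 1.0970 ≈ 10.566 mcg/mL.
Peak 10.6 mcg/mL vs MTC 3 mcg/mL: exceeds toxic threshold.

10.6 mcg/mL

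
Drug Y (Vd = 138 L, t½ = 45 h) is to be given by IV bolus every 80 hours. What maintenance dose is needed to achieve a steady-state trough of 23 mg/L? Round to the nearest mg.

7710 mg

τ/t½ = 80/45 ≈ 1.7778, so f = (1/2)^(80/45) ≈ 0.291632.
Cmin,ss = (D/Vd)·f/(1−f), so D = Cmin,ss·Vd·(1−f)/f.
D = 23 × 138 × (1−f)/f ≈ 23 × 138 × 2.42898 ≈ 7709.58 mg.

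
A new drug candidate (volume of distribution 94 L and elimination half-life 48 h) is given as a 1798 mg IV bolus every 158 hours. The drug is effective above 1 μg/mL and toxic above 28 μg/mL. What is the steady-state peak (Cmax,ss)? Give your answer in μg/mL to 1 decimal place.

21.3 μg/mL

k = ln2/t½ = ln2/48 ≈ 0.014441 h⁻¹; fraction remaining f = e^(−kτ) = e^(−0.014441×158) ≈ 0.1021.
At steady state, accumulation factor R = 1/(1 − e^(−kτ)) ≈ 1.1137.
Single-dose peak C₀ = D/Vd = 1798/94 ≈ 19.128 μg/mL.
Steady-state peak Cmax,ss = C₀·R ≈ 19.128 × 1.1137 ≈ 21.303 μg/mL.
Peak 21.3 μg/mL vs MTC 28 μg/mL: below toxic threshold.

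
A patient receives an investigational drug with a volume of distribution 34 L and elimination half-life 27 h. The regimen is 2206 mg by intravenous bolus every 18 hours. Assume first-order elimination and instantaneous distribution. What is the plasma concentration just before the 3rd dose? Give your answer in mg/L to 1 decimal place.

f = (1/2)^(τ/t½) = (1/2)^(18/27) ≈ 0.6300.
C₀ = D/Vd = 2206/34 ≈ 64.882 mg/L.
Before the 3rd dose, 2 doses have been given. Superposition: Cmin = C₀·(f + f²).
≈ 64.882 × (0.6300 + 0.3969) ≈ 64.882 × 1.0269 ≈ 66.627 mg/L.

66.6 mg/L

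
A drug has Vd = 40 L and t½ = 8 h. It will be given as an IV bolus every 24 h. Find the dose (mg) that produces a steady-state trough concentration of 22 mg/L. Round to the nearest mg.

τ/t½ = 24/8 ≈ 3, so f = (1/2)^(24/8) ≈ 0.125000.
Cmin,ss = (D/Vd)·f/(1−f), so D = Cmin,ss·Vd·(1−f)/f.
D = 22 × 40 × (1−f)/f ≈ 22 × 40 × 7.00000 ≈ 6160.00 mg.

6160 mg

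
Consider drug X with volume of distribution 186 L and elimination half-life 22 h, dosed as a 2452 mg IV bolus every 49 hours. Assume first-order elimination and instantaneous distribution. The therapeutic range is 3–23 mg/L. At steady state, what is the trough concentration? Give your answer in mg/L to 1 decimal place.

k = ln2/t½ = ln2/22 ≈ 0.031507 h⁻¹; fraction remaining f = e^(−kτ) = e^(−0.031507×49) ≈ 0.2136.
Single-dose peak C₀ = D/Vd = 2452/186 ≈ 13.183 mg/L.
Steady-state trough Cmin,ss = C₀·f/(1−f) ≈ 13.183 × 0.2136/0.7864 ≈ 3.581 mg/L.
Trough 3.6 mg/L vs MEC 3 mg/L: adequate.

3.6 mg/L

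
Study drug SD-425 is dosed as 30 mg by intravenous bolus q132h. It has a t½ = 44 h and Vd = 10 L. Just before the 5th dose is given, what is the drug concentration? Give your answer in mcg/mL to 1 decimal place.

f = (1/2)^(τ/t½) = (1/2)^(132/44) ≈ 0.1250.
C₀ = D/Vd = 30/10 ≈ 3.000 mcg/mL.
Before the 5th dose, 4 doses have been given. Superposition: Cmin = C₀·(f + f² + … + f^4).
≈ 3.000 × (0.1250 + 0.0156 + 0.0020 + 0.0002) ≈ 3.000 × 0.1428 ≈ 0.428 mcg/mL.

0.4 mcg/mL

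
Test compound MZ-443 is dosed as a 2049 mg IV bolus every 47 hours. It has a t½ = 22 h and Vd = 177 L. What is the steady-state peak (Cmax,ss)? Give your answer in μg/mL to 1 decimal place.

15.0 μg/mL

τ/t½ = 47/22 ≈ 2.1364, so fraction remaining f = (1/2)^(47/22) ≈ 0.2275.
At steady state, accumulation factor R = 1/(1 − e^(−kτ)) ≈ 1.2945.
Each bolus raises the concentration by D/Vd = 2049/177 ≈ 11.576 μg/mL.
Steady-state peak Cmax,ss = C₀·R ≈ 11.576 × 1.2945 ≈ 14.985 μg/mL.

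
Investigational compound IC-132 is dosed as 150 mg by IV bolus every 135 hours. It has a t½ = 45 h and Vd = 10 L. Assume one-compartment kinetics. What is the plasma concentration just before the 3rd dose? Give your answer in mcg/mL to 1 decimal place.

f = (1/2)^(τ/t½) = (1/2)^(135/45) ≈ 0.1250.
C₀ = D/Vd = 150/10 ≈ 15.000 mcg/mL.
Before the 3rd dose, 2 doses have been given. Superposition: Cmin = C₀·(f + f²).
≈ 15.000 × (0.1250 + 0.0156) ≈ 15.000 × 0.1406 ≈ 2.109 mcg/mL.

2.1 mcg/mL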